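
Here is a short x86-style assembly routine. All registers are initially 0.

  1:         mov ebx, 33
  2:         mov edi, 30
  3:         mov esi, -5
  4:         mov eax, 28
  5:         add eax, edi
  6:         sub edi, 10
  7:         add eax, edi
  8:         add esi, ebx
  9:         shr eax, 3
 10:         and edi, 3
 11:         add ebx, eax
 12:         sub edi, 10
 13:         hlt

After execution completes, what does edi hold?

after mov ebx, 33: ebx=33
after mov edi, 30: edi=30
after mov esi, -5: esi=-5
after mov eax, 28: eax=28
after add eax, edi: eax=28+30=58
after sub edi, 10: edi=30-10=20
after add eax, edi: eax=58+20=78
after add esi, ebx: esi=(-5)+33=28
after shr eax, 3: eax=78>>3=9
after and edi, 3: edi=20&3=0
after add ebx, eax: ebx=33+9=42
after sub edi, 10: edi=0-10=-10
halt.

-10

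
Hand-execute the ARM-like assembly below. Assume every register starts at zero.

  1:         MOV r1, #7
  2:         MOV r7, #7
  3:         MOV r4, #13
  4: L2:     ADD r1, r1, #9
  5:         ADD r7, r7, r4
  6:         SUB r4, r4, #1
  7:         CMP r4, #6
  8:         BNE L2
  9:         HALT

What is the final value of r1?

70

MOV r1, #7 → r1=7
MOV r7, #7 → r7=7
MOV r4, #13 → r4=13
ADD r1, r1, #9 → r1=7+9=16
ADD r7, r7, r4 → r7=7+13=20
SUB r4, r4, #1 → r4=13-1=12
CMP r4, #6  (cmp 12,6)
BNE L2: taken
ADD r1, r1, #9 → r1=16+9=25
ADD r7, r7, r4 → r7=20+12=32
SUB r4, r4, #1 → r4=12-1=11
CMP r4, #6  (cmp 11,6)
BNE L2: taken
ADD r1, r1, #9 → r1=25+9=34
ADD r7, r7, r4 → r7=32+11=43
SUB r4, r4, #1 → r4=11-1=10
CMP r4, #6  (cmp 10,6)
BNE L2: taken
ADD r1, r1, #9 → r1=34+9=43
ADD r7, r7, r4 → r7=43+10=53
SUB r4, r4, #1 → r4=10-1=9
CMP r4, #6  (cmp 9,6)
BNE L2: taken
ADD r1, r1, #9 → r1=43+9=52
ADD r7, r7, r4 → r7=53+9=62
SUB r4, r4, #1 → r4=9-1=8
CMP r4, #6  (cmp 8,6)
BNE L2: taken
ADD r1, r1, #9 → r1=52+9=61
ADD r7, r7, r4 → r7=62+8=70
SUB r4, r4, #1 → r4=8-1=7
CMP r4, #6  (cmp 7,6)
BNE L2: taken
ADD r1, r1, #9 → r1=61+9=70
ADD r7, r7, r4 → r7=70+7=77
SUB r4, r4, #1 → r4=7-1=6
CMP r4, #6  (cmp 6,6)
BNE L2: not taken
halt.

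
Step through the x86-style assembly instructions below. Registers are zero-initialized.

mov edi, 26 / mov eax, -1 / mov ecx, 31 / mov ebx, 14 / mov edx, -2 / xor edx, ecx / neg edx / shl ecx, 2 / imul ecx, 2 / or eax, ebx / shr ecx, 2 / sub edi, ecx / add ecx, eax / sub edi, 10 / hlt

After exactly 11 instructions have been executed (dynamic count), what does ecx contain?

62

mov edi, 26 → edi=26
mov eax, -1 → eax=-1
mov ecx, 31 → ecx=31
mov ebx, 14 → ebx=14
mov edx, -2 → edx=-2
xor edx, ecx → edx=(-2)^31=-31
neg edx → edx=-(-31)=31
shl ecx, 2 → ecx=31<<2=124
imul ecx, 2 → ecx=124*2=248
or eax, ebx → eax=(-1)|14=-1
shr ecx, 2 → ecx=248>>2=62
After step 11: ecx = 62.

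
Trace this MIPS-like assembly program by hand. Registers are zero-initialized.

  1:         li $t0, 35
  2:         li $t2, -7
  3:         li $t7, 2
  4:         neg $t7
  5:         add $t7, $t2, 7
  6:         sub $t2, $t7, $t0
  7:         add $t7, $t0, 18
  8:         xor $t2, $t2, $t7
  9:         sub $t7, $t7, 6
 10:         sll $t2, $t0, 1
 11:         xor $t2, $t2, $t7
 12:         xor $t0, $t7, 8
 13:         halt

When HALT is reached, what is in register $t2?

after li $t0, 35: $t0=35
after li $t2, -7: $t2=-7
after li $t7, 2: $t7=2
after neg $t7: $t7=-(2)=-2
after add $t7, $t2, 7: $t7=(-7)+7=0
after sub $t2, $t7, $t0: $t2=0-35=-35
after add $t7, $t0, 18: $t7=35+18=53
after xor $t2, $t2, $t7: $t2=(-35)^53=-24
after sub $t7, $t7, 6: $t7=53-6=47
after sll $t2, $t0, 1: $t2=35<<1=70
after xor $t2, $t2, $t7: $t2=70^47=105
after xor $t0, $t7, 8: $t0=47^8=39
halt.

105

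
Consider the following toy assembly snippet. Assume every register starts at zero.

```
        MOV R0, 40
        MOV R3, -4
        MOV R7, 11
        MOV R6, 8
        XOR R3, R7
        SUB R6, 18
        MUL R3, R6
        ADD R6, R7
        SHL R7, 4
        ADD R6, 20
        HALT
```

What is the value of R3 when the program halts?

90

R0=40
R3=-4
R7=11
R6=8
R3=(-4)^11=-9
R6=8-18=-10
R3=(-9)*(-10)=90
R6=(-10)+11=1
R7=11<<4=176
R6=1+20=21
halt.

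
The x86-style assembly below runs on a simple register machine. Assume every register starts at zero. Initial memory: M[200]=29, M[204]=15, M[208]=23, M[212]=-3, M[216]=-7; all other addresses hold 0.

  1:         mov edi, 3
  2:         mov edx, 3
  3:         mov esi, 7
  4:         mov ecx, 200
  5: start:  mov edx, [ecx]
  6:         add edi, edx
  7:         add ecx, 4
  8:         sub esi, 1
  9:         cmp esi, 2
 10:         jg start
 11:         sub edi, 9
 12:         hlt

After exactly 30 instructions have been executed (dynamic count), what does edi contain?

60

after mov edi, 3: edi=3
after mov edx, 3: edx=3
after mov esi, 7: esi=7
after mov ecx, 200: ecx=200
after mov edx, [ecx]: edx=M[200]=29
after add edi, edx: edi=3+29=32
after add ecx, 4: ecx=200+4=204
after sub esi, 1: esi=7-1=6
cmp esi, 2  (cmp 6,2)
jg start: taken
after mov edx, [ecx]: edx=M[204]=15
after add edi, edx: edi=32+15=47
after add ecx, 4: ecx=204+4=208
after sub esi, 1: esi=6-1=5
cmp esi, 2  (cmp 5,2)
jg start: taken
after mov edx, [ecx]: edx=M[208]=23
after add edi, edx: edi=47+23=70
after add ecx, 4: ecx=208+4=212
after sub esi, 1: esi=5-1=4
cmp esi, 2  (cmp 4,2)
jg start: taken
after mov edx, [ecx]: edx=M[212]=-3
after add edi, edx: edi=70+(-3)=67
after add ecx, 4: ecx=212+4=216
after sub esi, 1: esi=4-1=3
cmp esi, 2  (cmp 3,2)
jg start: taken
after mov edx, [ecx]: edx=M[216]=-7
after add edi, edx: edi=67+(-7)=60
After step 30: edi = 60.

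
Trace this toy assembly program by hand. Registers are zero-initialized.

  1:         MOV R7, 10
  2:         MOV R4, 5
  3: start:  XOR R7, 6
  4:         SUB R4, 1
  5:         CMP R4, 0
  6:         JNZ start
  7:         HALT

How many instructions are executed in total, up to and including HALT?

after MOV R7, 10: R7=10
after MOV R4, 5: R4=5
after XOR R7, 6: R7=10^6=12
after SUB R4, 1: R4=5-1=4
CMP R4, 0  (cmp 4,0)
JNZ start: taken
after XOR R7, 6: R7=12^6=10
after SUB R4, 1: R4=4-1=3
CMP R4, 0  (cmp 3,0)
JNZ start: taken
after XOR R7, 6: R7=10^6=12
after SUB R4, 1: R4=3-1=2
CMP R4, 0  (cmp 2,0)
JNZ start: taken
after XOR R7, 6: R7=12^6=10
after SUB R4, 1: R4=2-1=1
CMP R4, 0  (cmp 1,0)
JNZ start: taken
after XOR R7, 6: R7=10^6=12
after SUB R4, 1: R4=1-1=0
CMP R4, 0  (cmp 0,0)
JNZ start: not taken
halt.
Total executed instructions: 23.

23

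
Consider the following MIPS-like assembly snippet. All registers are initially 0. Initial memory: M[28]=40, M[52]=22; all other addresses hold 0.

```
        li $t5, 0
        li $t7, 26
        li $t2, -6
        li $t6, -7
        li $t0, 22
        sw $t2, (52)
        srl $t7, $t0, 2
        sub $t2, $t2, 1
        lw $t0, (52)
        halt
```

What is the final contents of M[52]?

-6

li $t5, 0 → $t5=0
li $t7, 26 → $t7=26
li $t2, -6 → $t2=-6
li $t6, -7 → $t6=-7
li $t0, 22 → $t0=22
sw $t2, (52) → M[52]=-6
srl $t7, $t0, 2 → $t7=22>>2=5
sub $t2, $t2, 1 → $t2=(-6)-1=-7
lw $t0, (52) → $t0=M[52]=-6
halt.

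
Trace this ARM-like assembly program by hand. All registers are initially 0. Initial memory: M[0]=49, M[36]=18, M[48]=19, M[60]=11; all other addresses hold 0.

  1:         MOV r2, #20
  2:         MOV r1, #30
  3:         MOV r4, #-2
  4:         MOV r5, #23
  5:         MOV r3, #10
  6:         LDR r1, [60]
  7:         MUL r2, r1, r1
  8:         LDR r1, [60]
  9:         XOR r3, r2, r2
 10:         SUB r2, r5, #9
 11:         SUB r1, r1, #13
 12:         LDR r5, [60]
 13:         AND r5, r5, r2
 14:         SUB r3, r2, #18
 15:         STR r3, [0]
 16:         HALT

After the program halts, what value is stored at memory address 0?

MOV r2, #20 → r2=20
MOV r1, #30 → r1=30
MOV r4, #-2 → r4=-2
MOV r5, #23 → r5=23
MOV r3, #10 → r3=10
LDR r1, [60] → r1=M[60]=11
MUL r2, r1, r1 → r2=11*11=121
LDR r1, [60] → r1=M[60]=11
XOR r3, r2, r2 → r3=121^121=0
SUB r2, r5, #9 → r2=23-9=14
SUB r1, r1, #13 → r1=11-13=-2
LDR r5, [60] → r5=M[60]=11
AND r5, r5, r2 → r5=11&14=10
SUB r3, r2, #18 → r3=14-18=-4
STR r3, [0] → M[0]=-4
halt.

-4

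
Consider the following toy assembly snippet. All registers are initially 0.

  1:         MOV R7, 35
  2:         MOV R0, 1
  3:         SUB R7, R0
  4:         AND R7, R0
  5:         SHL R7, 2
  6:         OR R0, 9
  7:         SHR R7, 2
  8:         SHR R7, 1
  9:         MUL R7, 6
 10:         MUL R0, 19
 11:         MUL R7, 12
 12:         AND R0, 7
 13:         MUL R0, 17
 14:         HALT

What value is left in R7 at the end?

after MOV R7, 35: R7=35
after MOV R0, 1: R0=1
after SUB R7, R0: R7=35-1=34
after AND R7, R0: R7=34&1=0
after SHL R7, 2: R7=0<<2=0
after OR R0, 9: R0=1|9=9
after SHR R7, 2: R7=0>>2=0
after SHR R7, 1: R7=0>>1=0
after MUL R7, 6: R7=0*6=0
after MUL R0, 19: R0=9*19=171
after MUL R7, 12: R7=0*12=0
after AND R0, 7: R0=171&7=3
after MUL R0, 17: R0=3*17=51
halt.

0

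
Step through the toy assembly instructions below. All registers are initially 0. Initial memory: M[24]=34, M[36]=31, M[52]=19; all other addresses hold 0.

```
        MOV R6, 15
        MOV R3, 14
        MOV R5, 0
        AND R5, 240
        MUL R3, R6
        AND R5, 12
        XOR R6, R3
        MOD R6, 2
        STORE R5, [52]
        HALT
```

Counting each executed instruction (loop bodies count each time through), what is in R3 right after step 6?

R6=15
R3=14
R5=0
R5=0&240=0
R3=14*15=210
R5=0&12=0
After step 6: R3 = 210.

210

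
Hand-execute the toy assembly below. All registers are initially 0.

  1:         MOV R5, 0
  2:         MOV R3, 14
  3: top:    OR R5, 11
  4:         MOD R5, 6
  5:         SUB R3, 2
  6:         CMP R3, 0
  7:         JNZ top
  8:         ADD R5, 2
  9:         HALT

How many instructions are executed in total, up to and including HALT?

R5=0
R3=14
R5=0|11=11
R5=11%6=5
R3=14-2=12
CMP R3, 0  (cmp 12,0)
JNZ top: taken
R5=5|11=15
R5=15%6=3
R3=12-2=10
CMP R3, 0  (cmp 10,0)
JNZ top: taken
R5=3|11=11
R5=11%6=5
R3=10-2=8
CMP R3, 0  (cmp 8,0)
JNZ top: taken
R5=5|11=15
R5=15%6=3
R3=8-2=6
CMP R3, 0  (cmp 6,0)
JNZ top: taken
R5=3|11=11
R5=11%6=5
R3=6-2=4
CMP R3, 0  (cmp 4,0)
JNZ top: taken
R5=5|11=15
R5=15%6=3
R3=4-2=2
CMP R3, 0  (cmp 2,0)
JNZ top: taken
R5=3|11=11
R5=11%6=5
R3=2-2=0
CMP R3, 0  (cmp 0,0)
JNZ top: not taken
R5=5+2=7
halt.
Total executed instructions: 39.

39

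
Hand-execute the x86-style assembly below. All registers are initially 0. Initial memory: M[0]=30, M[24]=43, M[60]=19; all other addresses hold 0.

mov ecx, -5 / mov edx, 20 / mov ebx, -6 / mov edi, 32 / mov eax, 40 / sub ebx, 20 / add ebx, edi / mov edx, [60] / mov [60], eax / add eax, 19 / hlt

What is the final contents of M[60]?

40

ecx=-5
edx=20
ebx=-6
edi=32
eax=40
ebx=(-6)-20=-26
ebx=(-26)+32=6
edx=M[60]=19
mov [60], eax → M[60]=40
eax=40+19=59
halt.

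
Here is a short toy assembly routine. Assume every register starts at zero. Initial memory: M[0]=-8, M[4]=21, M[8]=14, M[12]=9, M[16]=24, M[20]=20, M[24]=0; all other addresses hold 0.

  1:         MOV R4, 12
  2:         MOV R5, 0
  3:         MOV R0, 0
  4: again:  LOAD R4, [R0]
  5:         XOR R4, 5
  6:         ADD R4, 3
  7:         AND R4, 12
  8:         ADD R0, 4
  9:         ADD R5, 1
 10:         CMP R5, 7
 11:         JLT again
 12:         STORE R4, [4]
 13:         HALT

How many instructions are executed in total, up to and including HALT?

R4=12
R5=0
R0=0
R4=M[0]=-8
R4=(-8)^5=-3
R4=(-3)+3=0
R4=0&12=0
R0=0+4=4
R5=0+1=1
CMP R5, 7  (cmp 1,7)
JLT again: taken
R4=M[4]=21
R4=21^5=16
R4=16+3=19
R4=19&12=0
R0=4+4=8
R5=1+1=2
CMP R5, 7  (cmp 2,7)
JLT again: taken
R4=M[8]=14
R4=14^5=11
R4=11+3=14
R4=14&12=12
R0=8+4=12
R5=2+1=3
CMP R5, 7  (cmp 3,7)
JLT again: taken
R4=M[12]=9
R4=9^5=12
R4=12+3=15
R4=15&12=12
R0=12+4=16
R5=3+1=4
CMP R5, 7  (cmp 4,7)
JLT again: taken
R4=M[16]=24
R4=24^5=29
R4=29+3=32
R4=32&12=0
R0=16+4=20
R5=4+1=5
CMP R5, 7  (cmp 5,7)
JLT again: taken
R4=M[20]=20
R4=20^5=17
R4=17+3=20
R4=20&12=4
R0=20+4=24
R5=5+1=6
CMP R5, 7  (cmp 6,7)
JLT again: taken
R4=M[24]=0
R4=0^5=5
R4=5+3=8
R4=8&12=8
R0=24+4=28
R5=6+1=7
CMP R5, 7  (cmp 7,7)
JLT again: not taken
STORE R4, [4] → M[4]=8
halt.
Total executed instructions: 61.

61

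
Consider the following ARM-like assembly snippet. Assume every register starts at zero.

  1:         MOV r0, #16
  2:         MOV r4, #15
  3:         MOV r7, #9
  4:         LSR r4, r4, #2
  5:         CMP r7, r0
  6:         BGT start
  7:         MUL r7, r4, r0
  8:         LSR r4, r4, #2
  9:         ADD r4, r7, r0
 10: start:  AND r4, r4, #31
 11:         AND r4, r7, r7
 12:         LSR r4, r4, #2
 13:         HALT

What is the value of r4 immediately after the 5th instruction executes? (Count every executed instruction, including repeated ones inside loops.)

r0=16
r4=15
r7=9
r4=15>>2=3
CMP r7, r0  (cmp 9,16)
After step 5: r4 = 3.

3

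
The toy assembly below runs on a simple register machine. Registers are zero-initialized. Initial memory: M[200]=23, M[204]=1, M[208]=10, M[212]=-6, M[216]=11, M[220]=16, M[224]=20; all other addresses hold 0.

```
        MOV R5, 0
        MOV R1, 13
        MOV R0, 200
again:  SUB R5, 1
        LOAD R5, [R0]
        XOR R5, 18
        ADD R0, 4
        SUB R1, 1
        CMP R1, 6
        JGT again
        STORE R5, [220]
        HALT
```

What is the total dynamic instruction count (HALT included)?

54

MOV R5, 0 → R5=0
MOV R1, 13 → R1=13
MOV R0, 200 → R0=200
SUB R5, 1 → R5=0-1=-1
LOAD R5, [R0] → R5=M[200]=23
XOR R5, 18 → R5=23^18=5
ADD R0, 4 → R0=200+4=204
SUB R1, 1 → R1=13-1=12
CMP R1, 6  (cmp 12,6)
JGT again: taken
SUB R5, 1 → R5=5-1=4
LOAD R5, [R0] → R5=M[204]=1
XOR R5, 18 → R5=1^18=19
ADD R0, 4 → R0=204+4=208
SUB R1, 1 → R1=12-1=11
CMP R1, 6  (cmp 11,6)
JGT again: taken
SUB R5, 1 → R5=19-1=18
LOAD R5, [R0] → R5=M[208]=10
XOR R5, 18 → R5=10^18=24
ADD R0, 4 → R0=208+4=212
SUB R1, 1 → R1=11-1=10
CMP R1, 6  (cmp 10,6)
JGT again: taken
SUB R5, 1 → R5=24-1=23
LOAD R5, [R0] → R5=M[212]=-6
XOR R5, 18 → R5=(-6)^18=-24
ADD R0, 4 → R0=212+4=216
SUB R1, 1 → R1=10-1=9
CMP R1, 6  (cmp 9,6)
JGT again: taken
SUB R5, 1 → R5=(-24)-1=-25
LOAD R5, [R0] → R5=M[216]=11
XOR R5, 18 → R5=11^18=25
ADD R0, 4 → R0=216+4=220
SUB R1, 1 → R1=9-1=8
CMP R1, 6  (cmp 8,6)
JGT again: taken
SUB R5, 1 → R5=25-1=24
LOAD R5, [R0] → R5=M[220]=16
XOR R5, 18 → R5=16^18=2
ADD R0, 4 → R0=220+4=224
SUB R1, 1 → R1=8-1=7
CMP R1, 6  (cmp 7,6)
JGT again: taken
SUB R5, 1 → R5=2-1=1
LOAD R5, [R0] → R5=M[224]=20
XOR R5, 18 → R5=20^18=6
ADD R0, 4 → R0=224+4=228
SUB R1, 1 → R1=7-1=6
CMP R1, 6  (cmp 6,6)
JGT again: not taken
STORE R5, [220] → M[220]=6
halt.
Total executed instructions: 54.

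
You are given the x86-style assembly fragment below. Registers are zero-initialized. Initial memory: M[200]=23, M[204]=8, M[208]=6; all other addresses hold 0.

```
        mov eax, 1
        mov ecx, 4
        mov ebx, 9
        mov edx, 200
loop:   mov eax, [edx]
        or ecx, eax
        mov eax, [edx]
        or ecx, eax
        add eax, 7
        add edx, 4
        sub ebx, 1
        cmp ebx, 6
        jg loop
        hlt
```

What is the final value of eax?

13

mov eax, 1 → eax=1
mov ecx, 4 → ecx=4
mov ebx, 9 → ebx=9
mov edx, 200 → edx=200
mov eax, [edx] → eax=M[200]=23
or ecx, eax → ecx=4|23=23
mov eax, [edx] → eax=M[200]=23
or ecx, eax → ecx=23|23=23
add eax, 7 → eax=23+7=30
add edx, 4 → edx=200+4=204
sub ebx, 1 → ebx=9-1=8
cmp ebx, 6  (cmp 8,6)
jg loop: taken
mov eax, [edx] → eax=M[204]=8
or ecx, eax → ecx=23|8=31
mov eax, [edx] → eax=M[204]=8
or ecx, eax → ecx=31|8=31
add eax, 7 → eax=8+7=15
add edx, 4 → edx=204+4=208
sub ebx, 1 → ebx=8-1=7
cmp ebx, 6  (cmp 7,6)
jg loop: taken
mov eax, [edx] → eax=M[208]=6
or ecx, eax → ecx=31|6=31
mov eax, [edx] → eax=M[208]=6
or ecx, eax → ecx=31|6=31
add eax, 7 → eax=6+7=13
add edx, 4 → edx=208+4=212
sub ebx, 1 → ebx=7-1=6
cmp ebx, 6  (cmp 6,6)
jg loop: not taken
halt.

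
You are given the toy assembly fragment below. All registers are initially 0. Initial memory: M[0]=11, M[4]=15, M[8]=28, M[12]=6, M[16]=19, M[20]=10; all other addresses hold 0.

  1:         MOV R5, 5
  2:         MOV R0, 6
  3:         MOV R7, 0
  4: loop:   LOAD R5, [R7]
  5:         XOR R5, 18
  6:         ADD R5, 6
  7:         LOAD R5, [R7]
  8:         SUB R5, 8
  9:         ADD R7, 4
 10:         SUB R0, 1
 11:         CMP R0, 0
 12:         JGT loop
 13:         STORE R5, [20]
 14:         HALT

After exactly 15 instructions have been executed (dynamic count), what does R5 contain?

35

after MOV R5, 5: R5=5
after MOV R0, 6: R0=6
after MOV R7, 0: R7=0
after LOAD R5, [R7]: R5=M[0]=11
after XOR R5, 18: R5=11^18=25
after ADD R5, 6: R5=25+6=31
after LOAD R5, [R7]: R5=M[0]=11
after SUB R5, 8: R5=11-8=3
after ADD R7, 4: R7=0+4=4
after SUB R0, 1: R0=6-1=5
CMP R0, 0  (cmp 5,0)
JGT loop: taken
after LOAD R5, [R7]: R5=M[4]=15
after XOR R5, 18: R5=15^18=29
after ADD R5, 6: R5=29+6=35
After step 15: R5 = 35.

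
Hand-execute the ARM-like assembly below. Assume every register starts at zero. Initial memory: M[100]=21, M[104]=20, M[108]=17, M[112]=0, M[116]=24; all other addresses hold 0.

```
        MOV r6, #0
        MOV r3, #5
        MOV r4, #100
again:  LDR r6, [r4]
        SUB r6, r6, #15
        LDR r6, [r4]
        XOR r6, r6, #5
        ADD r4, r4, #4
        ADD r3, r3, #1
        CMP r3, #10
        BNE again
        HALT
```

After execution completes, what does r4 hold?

MOV r6, #0 → r6=0
MOV r3, #5 → r3=5
MOV r4, #100 → r4=100
LDR r6, [r4] → r6=M[100]=21
SUB r6, r6, #15 → r6=21-15=6
LDR r6, [r4] → r6=M[100]=21
XOR r6, r6, #5 → r6=21^5=16
ADD r4, r4, #4 → r4=100+4=104
ADD r3, r3, #1 → r3=5+1=6
CMP r3, #10  (cmp 6,10)
BNE again: taken
LDR r6, [r4] → r6=M[104]=20
SUB r6, r6, #15 → r6=20-15=5
LDR r6, [r4] → r6=M[104]=20
XOR r6, r6, #5 → r6=20^5=17
ADD r4, r4, #4 → r4=104+4=108
ADD r3, r3, #1 → r3=6+1=7
CMP r3, #10  (cmp 7,10)
BNE again: taken
LDR r6, [r4] → r6=M[108]=17
SUB r6, r6, #15 → r6=17-15=2
LDR r6, [r4] → r6=M[108]=17
XOR r6, r6, #5 → r6=17^5=20
ADD r4, r4, #4 → r4=108+4=112
ADD r3, r3, #1 → r3=7+1=8
CMP r3, #10  (cmp 8,10)
BNE again: taken
LDR r6, [r4] → r6=M[112]=0
SUB r6, r6, #15 → r6=0-15=-15
LDR r6, [r4] → r6=M[112]=0
XOR r6, r6, #5 → r6=0^5=5
ADD r4, r4, #4 → r4=112+4=116
ADD r3, r3, #1 → r3=8+1=9
CMP r3, #10  (cmp 9,10)
BNE again: taken
LDR r6, [r4] → r6=M[116]=24
SUB r6, r6, #15 → r6=24-15=9
LDR r6, [r4] → r6=M[116]=24
XOR r6, r6, #5 → r6=24^5=29
ADD r4, r4, #4 → r4=116+4=120
ADD r3, r3, #1 → r3=9+1=10
CMP r3, #10  (cmp 10,10)
BNE again: not taken
halt.

120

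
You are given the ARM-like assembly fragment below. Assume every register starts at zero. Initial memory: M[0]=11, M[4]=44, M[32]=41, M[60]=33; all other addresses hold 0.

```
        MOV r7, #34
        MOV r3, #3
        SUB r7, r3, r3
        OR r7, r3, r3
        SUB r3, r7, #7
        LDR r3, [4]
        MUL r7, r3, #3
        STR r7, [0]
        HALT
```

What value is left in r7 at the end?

MOV r7, #34 → r7=34
MOV r3, #3 → r3=3
SUB r7, r3, r3 → r7=3-3=0
OR r7, r3, r3 → r7=3|3=3
SUB r3, r7, #7 → r3=3-7=-4
LDR r3, [4] → r3=M[4]=44
MUL r7, r3, #3 → r7=44*3=132
STR r7, [0] → M[0]=132
halt.

132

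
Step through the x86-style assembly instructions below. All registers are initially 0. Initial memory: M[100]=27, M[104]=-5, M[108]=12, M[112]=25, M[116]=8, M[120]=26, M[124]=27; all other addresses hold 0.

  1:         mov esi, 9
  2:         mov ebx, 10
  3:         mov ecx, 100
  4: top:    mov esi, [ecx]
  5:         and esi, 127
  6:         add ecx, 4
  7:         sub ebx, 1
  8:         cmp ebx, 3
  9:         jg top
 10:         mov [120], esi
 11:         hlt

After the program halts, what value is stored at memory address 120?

27

after mov esi, 9: esi=9
after mov ebx, 10: ebx=10
after mov ecx, 100: ecx=100
after mov esi, [ecx]: esi=M[100]=27
after and esi, 127: esi=27&127=27
after add ecx, 4: ecx=100+4=104
after sub ebx, 1: ebx=10-1=9
cmp ebx, 3  (cmp 9,3)
jg top: taken
after mov esi, [ecx]: esi=M[104]=-5
after and esi, 127: esi=(-5)&127=123
after add ecx, 4: ecx=104+4=108
after sub ebx, 1: ebx=9-1=8
cmp ebx, 3  (cmp 8,3)
jg top: taken
after mov esi, [ecx]: esi=M[108]=12
after and esi, 127: esi=12&127=12
after add ecx, 4: ecx=108+4=112
after sub ebx, 1: ebx=8-1=7
cmp ebx, 3  (cmp 7,3)
jg top: taken
after mov esi, [ecx]: esi=M[112]=25
after and esi, 127: esi=25&127=25
after add ecx, 4: ecx=112+4=116
after sub ebx, 1: ebx=7-1=6
cmp ebx, 3  (cmp 6,3)
jg top: taken
after mov esi, [ecx]: esi=M[116]=8
after and esi, 127: esi=8&127=8
after add ecx, 4: ecx=116+4=120
after sub ebx, 1: ebx=6-1=5
cmp ebx, 3  (cmp 5,3)
jg top: taken
after mov esi, [ecx]: esi=M[120]=26
after and esi, 127: esi=26&127=26
after add ecx, 4: ecx=120+4=124
after sub ebx, 1: ebx=5-1=4
cmp ebx, 3  (cmp 4,3)
jg top: taken
after mov esi, [ecx]: esi=M[124]=27
after and esi, 127: esi=27&127=27
after add ecx, 4: ecx=124+4=128
after sub ebx, 1: ebx=4-1=3
cmp ebx, 3  (cmp 3,3)
jg top: not taken
mov [120], esi → M[120]=27
halt.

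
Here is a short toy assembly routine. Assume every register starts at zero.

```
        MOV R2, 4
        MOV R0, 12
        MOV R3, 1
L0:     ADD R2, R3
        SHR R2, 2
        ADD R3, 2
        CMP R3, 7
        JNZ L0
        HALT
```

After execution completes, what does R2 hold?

R2=4
R0=12
R3=1
R2=4+1=5
R2=5>>2=1
R3=1+2=3
CMP R3, 7  (cmp 3,7)
JNZ L0: taken
R2=1+3=4
R2=4>>2=1
R3=3+2=5
CMP R3, 7  (cmp 5,7)
JNZ L0: taken
R2=1+5=6
R2=6>>2=1
R3=5+2=7
CMP R3, 7  (cmp 7,7)
JNZ L0: not taken
halt.

1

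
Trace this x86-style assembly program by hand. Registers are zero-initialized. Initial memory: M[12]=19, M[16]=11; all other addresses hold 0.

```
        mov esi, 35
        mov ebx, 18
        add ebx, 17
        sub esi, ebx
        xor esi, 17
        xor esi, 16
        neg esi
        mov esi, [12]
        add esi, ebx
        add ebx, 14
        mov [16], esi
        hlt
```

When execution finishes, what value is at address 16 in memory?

mov esi, 35 → esi=35
mov ebx, 18 → ebx=18
add ebx, 17 → ebx=18+17=35
sub esi, ebx → esi=35-35=0
xor esi, 17 → esi=0^17=17
xor esi, 16 → esi=17^16=1
neg esi → esi=-(1)=-1
mov esi, [12] → esi=M[12]=19
add esi, ebx → esi=19+35=54
add ebx, 14 → ebx=35+14=49
mov [16], esi → M[16]=54
halt.

54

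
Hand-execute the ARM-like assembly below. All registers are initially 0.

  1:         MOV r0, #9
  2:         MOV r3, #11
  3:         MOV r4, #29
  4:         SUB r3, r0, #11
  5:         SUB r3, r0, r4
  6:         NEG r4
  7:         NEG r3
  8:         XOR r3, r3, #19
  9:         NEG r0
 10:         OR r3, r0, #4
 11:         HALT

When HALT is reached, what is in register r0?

after MOV r0, #9: r0=9
after MOV r3, #11: r3=11
after MOV r4, #29: r4=29
after SUB r3, r0, #11: r3=9-11=-2
after SUB r3, r0, r4: r3=9-29=-20
after NEG r4: r4=-(29)=-29
after NEG r3: r3=-(-20)=20
after XOR r3, r3, #19: r3=20^19=7
after NEG r0: r0=-(9)=-9
after OR r3, r0, #4: r3=(-9)|4=-9
halt.

-9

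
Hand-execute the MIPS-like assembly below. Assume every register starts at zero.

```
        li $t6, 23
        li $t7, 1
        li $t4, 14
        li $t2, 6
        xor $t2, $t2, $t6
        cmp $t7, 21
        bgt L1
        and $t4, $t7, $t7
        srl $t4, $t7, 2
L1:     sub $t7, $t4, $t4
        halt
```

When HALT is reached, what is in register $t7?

0

$t6=23
$t7=1
$t4=14
$t2=6
$t2=6^23=17
cmp $t7, 21  (cmp 1,21)
bgt L1: not taken
$t4=1&1=1
$t4=1>>2=0
$t7=0-0=0
halt.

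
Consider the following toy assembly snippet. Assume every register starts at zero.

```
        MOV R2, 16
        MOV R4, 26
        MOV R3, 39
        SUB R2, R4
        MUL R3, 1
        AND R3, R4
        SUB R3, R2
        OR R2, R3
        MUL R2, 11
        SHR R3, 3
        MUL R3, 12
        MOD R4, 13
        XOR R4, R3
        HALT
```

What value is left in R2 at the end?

-22

R2=16
R4=26
R3=39
R2=16-26=-10
R3=39*1=39
R3=39&26=2
R3=2-(-10)=12
R2=(-10)|12=-2
R2=(-2)*11=-22
R3=12>>3=1
R3=1*12=12
R4=26%13=0
R4=0^12=12
halt.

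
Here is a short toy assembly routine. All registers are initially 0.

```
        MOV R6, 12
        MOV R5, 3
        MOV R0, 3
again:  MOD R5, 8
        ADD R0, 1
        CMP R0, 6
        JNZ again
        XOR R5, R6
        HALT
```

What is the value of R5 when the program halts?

R6=12
R5=3
R0=3
R5=3%8=3
R0=3+1=4
CMP R0, 6  (cmp 4,6)
JNZ again: taken
R5=3%8=3
R0=4+1=5
CMP R0, 6  (cmp 5,6)
JNZ again: taken
R5=3%8=3
R0=5+1=6
CMP R0, 6  (cmp 6,6)
JNZ again: not taken
R5=3^12=15
halt.

15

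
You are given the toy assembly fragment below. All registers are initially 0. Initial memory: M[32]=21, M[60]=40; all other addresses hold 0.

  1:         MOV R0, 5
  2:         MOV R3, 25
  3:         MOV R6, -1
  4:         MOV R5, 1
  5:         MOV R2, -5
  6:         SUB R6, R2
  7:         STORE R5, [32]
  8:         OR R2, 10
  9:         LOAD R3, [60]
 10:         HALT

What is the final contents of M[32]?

MOV R0, 5 → R0=5
MOV R3, 25 → R3=25
MOV R6, -1 → R6=-1
MOV R5, 1 → R5=1
MOV R2, -5 → R2=-5
SUB R6, R2 → R6=(-1)-(-5)=4
STORE R5, [32] → M[32]=1
OR R2, 10 → R2=(-5)|10=-5
LOAD R3, [60] → R3=M[60]=40
halt.

1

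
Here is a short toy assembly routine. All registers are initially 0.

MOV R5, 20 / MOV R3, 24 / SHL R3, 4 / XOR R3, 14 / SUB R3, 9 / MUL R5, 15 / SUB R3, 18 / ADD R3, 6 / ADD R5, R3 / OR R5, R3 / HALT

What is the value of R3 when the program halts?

377

MOV R5, 20 → R5=20
MOV R3, 24 → R3=24
SHL R3, 4 → R3=24<<4=384
XOR R3, 14 → R3=384^14=398
SUB R3, 9 → R3=398-9=389
MUL R5, 15 → R5=20*15=300
SUB R3, 18 → R3=389-18=371
ADD R3, 6 → R3=371+6=377
ADD R5, R3 → R5=300+377=677
OR R5, R3 → R5=677|377=1021
halt.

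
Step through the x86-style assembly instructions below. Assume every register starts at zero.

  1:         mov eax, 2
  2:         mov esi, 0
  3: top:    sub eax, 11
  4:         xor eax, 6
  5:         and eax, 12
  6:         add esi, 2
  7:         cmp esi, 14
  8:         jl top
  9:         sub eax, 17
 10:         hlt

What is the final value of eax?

-17

after mov eax, 2: eax=2
after mov esi, 0: esi=0
after sub eax, 11: eax=2-11=-9
after xor eax, 6: eax=(-9)^6=-15
after and eax, 12: eax=(-15)&12=0
after add esi, 2: esi=0+2=2
cmp esi, 14  (cmp 2,14)
jl top: taken
after sub eax, 11: eax=0-11=-11
after xor eax, 6: eax=(-11)^6=-13
after and eax, 12: eax=(-13)&12=0
after add esi, 2: esi=2+2=4
cmp esi, 14  (cmp 4,14)
jl top: taken
after sub eax, 11: eax=0-11=-11
after xor eax, 6: eax=(-11)^6=-13
after and eax, 12: eax=(-13)&12=0
after add esi, 2: esi=4+2=6
cmp esi, 14  (cmp 6,14)
jl top: taken
after sub eax, 11: eax=0-11=-11
after xor eax, 6: eax=(-11)^6=-13
after and eax, 12: eax=(-13)&12=0
after add esi, 2: esi=6+2=8
cmp esi, 14  (cmp 8,14)
jl top: taken
after sub eax, 11: eax=0-11=-11
after xor eax, 6: eax=(-11)^6=-13
after and eax, 12: eax=(-13)&12=0
after add esi, 2: esi=8+2=10
cmp esi, 14  (cmp 10,14)
jl top: taken
after sub eax, 11: eax=0-11=-11
after xor eax, 6: eax=(-11)^6=-13
after and eax, 12: eax=(-13)&12=0
after add esi, 2: esi=10+2=12
cmp esi, 14  (cmp 12,14)
jl top: taken
after sub eax, 11: eax=0-11=-11
after xor eax, 6: eax=(-11)^6=-13
after and eax, 12: eax=(-13)&12=0
after add esi, 2: esi=12+2=14
cmp esi, 14  (cmp 14,14)
jl top: not taken
after sub eax, 17: eax=0-17=-17
halt.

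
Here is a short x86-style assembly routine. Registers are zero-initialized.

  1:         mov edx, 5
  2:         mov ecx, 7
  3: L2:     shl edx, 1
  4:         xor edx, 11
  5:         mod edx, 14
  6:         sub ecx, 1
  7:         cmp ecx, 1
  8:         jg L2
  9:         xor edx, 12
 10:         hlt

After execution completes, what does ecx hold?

1

after mov edx, 5: edx=5
after mov ecx, 7: ecx=7
after shl edx, 1: edx=5<<1=10
after xor edx, 11: edx=10^11=1
after mod edx, 14: edx=1%14=1
after sub ecx, 1: ecx=7-1=6
cmp ecx, 1  (cmp 6,1)
jg L2: taken
after shl edx, 1: edx=1<<1=2
after xor edx, 11: edx=2^11=9
after mod edx, 14: edx=9%14=9
after sub ecx, 1: ecx=6-1=5
cmp ecx, 1  (cmp 5,1)
jg L2: taken
after shl edx, 1: edx=9<<1=18
after xor edx, 11: edx=18^11=25
after mod edx, 14: edx=25%14=11
after sub ecx, 1: ecx=5-1=4
cmp ecx, 1  (cmp 4,1)
jg L2: taken
after shl edx, 1: edx=11<<1=22
after xor edx, 11: edx=22^11=29
after mod edx, 14: edx=29%14=1
after sub ecx, 1: ecx=4-1=3
cmp ecx, 1  (cmp 3,1)
jg L2: taken
after shl edx, 1: edx=1<<1=2
after xor edx, 11: edx=2^11=9
after mod edx, 14: edx=9%14=9
after sub ecx, 1: ecx=3-1=2
cmp ecx, 1  (cmp 2,1)
jg L2: taken
after shl edx, 1: edx=9<<1=18
after xor edx, 11: edx=18^11=25
after mod edx, 14: edx=25%14=11
after sub ecx, 1: ecx=2-1=1
cmp ecx, 1  (cmp 1,1)
jg L2: not taken
after xor edx, 12: edx=11^12=7
halt.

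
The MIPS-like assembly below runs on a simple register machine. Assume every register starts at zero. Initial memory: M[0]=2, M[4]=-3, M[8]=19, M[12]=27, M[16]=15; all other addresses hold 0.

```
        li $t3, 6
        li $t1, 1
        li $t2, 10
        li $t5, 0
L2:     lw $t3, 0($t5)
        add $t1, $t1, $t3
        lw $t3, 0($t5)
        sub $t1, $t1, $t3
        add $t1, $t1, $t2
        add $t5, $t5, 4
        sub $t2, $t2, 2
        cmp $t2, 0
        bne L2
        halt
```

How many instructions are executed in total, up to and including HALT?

50

after li $t3, 6: $t3=6
after li $t1, 1: $t1=1
after li $t2, 10: $t2=10
after li $t5, 0: $t5=0
after lw $t3, 0($t5): $t3=M[0]=2
after add $t1, $t1, $t3: $t1=1+2=3
after lw $t3, 0($t5): $t3=M[0]=2
after sub $t1, $t1, $t3: $t1=3-2=1
after add $t1, $t1, $t2: $t1=1+10=11
after add $t5, $t5, 4: $t5=0+4=4
after sub $t2, $t2, 2: $t2=10-2=8
cmp $t2, 0  (cmp 8,0)
bne L2: taken
after lw $t3, 0($t5): $t3=M[4]=-3
after add $t1, $t1, $t3: $t1=11+(-3)=8
after lw $t3, 0($t5): $t3=M[4]=-3
after sub $t1, $t1, $t3: $t1=8-(-3)=11
after add $t1, $t1, $t2: $t1=11+8=19
after add $t5, $t5, 4: $t5=4+4=8
after sub $t2, $t2, 2: $t2=8-2=6
cmp $t2, 0  (cmp 6,0)
bne L2: taken
after lw $t3, 0($t5): $t3=M[8]=19
after add $t1, $t1, $t3: $t1=19+19=38
after lw $t3, 0($t5): $t3=M[8]=19
after sub $t1, $t1, $t3: $t1=38-19=19
after add $t1, $t1, $t2: $t1=19+6=25
after add $t5, $t5, 4: $t5=8+4=12
after sub $t2, $t2, 2: $t2=6-2=4
cmp $t2, 0  (cmp 4,0)
bne L2: taken
after lw $t3, 0($t5): $t3=M[12]=27
after add $t1, $t1, $t3: $t1=25+27=52
after lw $t3, 0($t5): $t3=M[12]=27
after sub $t1, $t1, $t3: $t1=52-27=25
after add $t1, $t1, $t2: $t1=25+4=29
after add $t5, $t5, 4: $t5=12+4=16
after sub $t2, $t2, 2: $t2=4-2=2
cmp $t2, 0  (cmp 2,0)
bne L2: taken
after lw $t3, 0($t5): $t3=M[16]=15
after add $t1, $t1, $t3: $t1=29+15=44
after lw $t3, 0($t5): $t3=M[16]=15
after sub $t1, $t1, $t3: $t1=44-15=29
after add $t1, $t1, $t2: $t1=29+2=31
after add $t5, $t5, 4: $t5=16+4=20
after sub $t2, $t2, 2: $t2=2-2=0
cmp $t2, 0  (cmp 0,0)
bne L2: not taken
halt.
Total executed instructions: 50.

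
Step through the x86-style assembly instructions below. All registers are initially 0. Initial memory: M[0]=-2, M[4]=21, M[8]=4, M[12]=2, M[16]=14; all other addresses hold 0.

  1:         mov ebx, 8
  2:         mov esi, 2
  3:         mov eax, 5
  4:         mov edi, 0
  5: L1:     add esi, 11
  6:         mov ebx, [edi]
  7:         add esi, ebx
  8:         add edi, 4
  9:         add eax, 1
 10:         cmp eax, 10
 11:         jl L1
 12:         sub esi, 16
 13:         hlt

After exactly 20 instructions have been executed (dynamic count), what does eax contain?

7

after mov ebx, 8: ebx=8
after mov esi, 2: esi=2
after mov eax, 5: eax=5
after mov edi, 0: edi=0
after add esi, 11: esi=2+11=13
after mov ebx, [edi]: ebx=M[0]=-2
after add esi, ebx: esi=13+(-2)=11
after add edi, 4: edi=0+4=4
after add eax, 1: eax=5+1=6
cmp eax, 10  (cmp 6,10)
jl L1: taken
after add esi, 11: esi=11+11=22
after mov ebx, [edi]: ebx=M[4]=21
after add esi, ebx: esi=22+21=43
after add edi, 4: edi=4+4=8
after add eax, 1: eax=6+1=7
cmp eax, 10  (cmp 7,10)
jl L1: taken
after add esi, 11: esi=43+11=54
after mov ebx, [edi]: ebx=M[8]=4
After step 20: eax = 7.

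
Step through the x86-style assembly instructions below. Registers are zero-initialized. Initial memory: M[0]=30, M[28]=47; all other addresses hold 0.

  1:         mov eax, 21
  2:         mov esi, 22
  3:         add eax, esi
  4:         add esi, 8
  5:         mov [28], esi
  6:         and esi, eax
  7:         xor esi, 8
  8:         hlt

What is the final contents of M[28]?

eax=21
esi=22
eax=21+22=43
esi=22+8=30
mov [28], esi → M[28]=30
esi=30&43=10
esi=10^8=2
halt.

30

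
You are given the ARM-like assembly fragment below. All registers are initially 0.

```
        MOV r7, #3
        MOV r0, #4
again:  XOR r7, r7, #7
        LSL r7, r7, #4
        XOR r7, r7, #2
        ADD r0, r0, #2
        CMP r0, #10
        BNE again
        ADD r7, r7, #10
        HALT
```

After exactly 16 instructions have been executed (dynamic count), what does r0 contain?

8

MOV r7, #3 → r7=3
MOV r0, #4 → r0=4
XOR r7, r7, #7 → r7=3^7=4
LSL r7, r7, #4 → r7=4<<4=64
XOR r7, r7, #2 → r7=64^2=66
ADD r0, r0, #2 → r0=4+2=6
CMP r0, #10  (cmp 6,10)
BNE again: taken
XOR r7, r7, #7 → r7=66^7=69
LSL r7, r7, #4 → r7=69<<4=1104
XOR r7, r7, #2 → r7=1104^2=1106
ADD r0, r0, #2 → r0=6+2=8
CMP r0, #10  (cmp 8,10)
BNE again: taken
XOR r7, r7, #7 → r7=1106^7=1109
LSL r7, r7, #4 → r7=1109<<4=17744
After step 16: r0 = 8.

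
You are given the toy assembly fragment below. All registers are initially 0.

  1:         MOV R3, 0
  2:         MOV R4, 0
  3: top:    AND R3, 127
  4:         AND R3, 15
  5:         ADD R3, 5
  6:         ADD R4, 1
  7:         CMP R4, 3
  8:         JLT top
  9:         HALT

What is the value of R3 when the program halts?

after MOV R3, 0: R3=0
after MOV R4, 0: R4=0
after AND R3, 127: R3=0&127=0
after AND R3, 15: R3=0&15=0
after ADD R3, 5: R3=0+5=5
after ADD R4, 1: R4=0+1=1
CMP R4, 3  (cmp 1,3)
JLT top: taken
after AND R3, 127: R3=5&127=5
after AND R3, 15: R3=5&15=5
after ADD R3, 5: R3=5+5=10
after ADD R4, 1: R4=1+1=2
CMP R4, 3  (cmp 2,3)
JLT top: taken
after AND R3, 127: R3=10&127=10
after AND R3, 15: R3=10&15=10
after ADD R3, 5: R3=10+5=15
after ADD R4, 1: R4=2+1=3
CMP R4, 3  (cmp 3,3)
JLT top: not taken
halt.

15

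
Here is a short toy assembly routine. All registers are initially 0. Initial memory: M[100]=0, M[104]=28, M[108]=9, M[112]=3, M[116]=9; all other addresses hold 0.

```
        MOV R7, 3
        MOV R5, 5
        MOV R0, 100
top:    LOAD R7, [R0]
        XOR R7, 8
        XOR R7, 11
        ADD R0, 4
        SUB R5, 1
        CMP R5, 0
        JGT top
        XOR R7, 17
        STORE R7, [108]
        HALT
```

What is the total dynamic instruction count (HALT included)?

MOV R7, 3 → R7=3
MOV R5, 5 → R5=5
MOV R0, 100 → R0=100
LOAD R7, [R0] → R7=M[100]=0
XOR R7, 8 → R7=0^8=8
XOR R7, 11 → R7=8^11=3
ADD R0, 4 → R0=100+4=104
SUB R5, 1 → R5=5-1=4
CMP R5, 0  (cmp 4,0)
JGT top: taken
LOAD R7, [R0] → R7=M[104]=28
XOR R7, 8 → R7=28^8=20
XOR R7, 11 → R7=20^11=31
ADD R0, 4 → R0=104+4=108
SUB R5, 1 → R5=4-1=3
CMP R5, 0  (cmp 3,0)
JGT top: taken
LOAD R7, [R0] → R7=M[108]=9
XOR R7, 8 → R7=9^8=1
XOR R7, 11 → R7=1^11=10
ADD R0, 4 → R0=108+4=112
SUB R5, 1 → R5=3-1=2
CMP R5, 0  (cmp 2,0)
JGT top: taken
LOAD R7, [R0] → R7=M[112]=3
XOR R7, 8 → R7=3^8=11
XOR R7, 11 → R7=11^11=0
ADD R0, 4 → R0=112+4=116
SUB R5, 1 → R5=2-1=1
CMP R5, 0  (cmp 1,0)
JGT top: taken
LOAD R7, [R0] → R7=M[116]=9
XOR R7, 8 → R7=9^8=1
XOR R7, 11 → R7=1^11=10
ADD R0, 4 → R0=116+4=120
SUB R5, 1 → R5=1-1=0
CMP R5, 0  (cmp 0,0)
JGT top: not taken
XOR R7, 17 → R7=10^17=27
STORE R7, [108] → M[108]=27
halt.
Total executed instructions: 41.

41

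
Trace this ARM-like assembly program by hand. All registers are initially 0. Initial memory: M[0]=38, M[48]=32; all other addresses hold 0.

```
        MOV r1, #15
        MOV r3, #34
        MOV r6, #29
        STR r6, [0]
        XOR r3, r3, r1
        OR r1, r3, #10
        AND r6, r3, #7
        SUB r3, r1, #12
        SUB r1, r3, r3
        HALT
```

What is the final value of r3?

35

MOV r1, #15 → r1=15
MOV r3, #34 → r3=34
MOV r6, #29 → r6=29
STR r6, [0] → M[0]=29
XOR r3, r3, r1 → r3=34^15=45
OR r1, r3, #10 → r1=45|10=47
AND r6, r3, #7 → r6=45&7=5
SUB r3, r1, #12 → r3=47-12=35
SUB r1, r3, r3 → r1=35-35=0
halt.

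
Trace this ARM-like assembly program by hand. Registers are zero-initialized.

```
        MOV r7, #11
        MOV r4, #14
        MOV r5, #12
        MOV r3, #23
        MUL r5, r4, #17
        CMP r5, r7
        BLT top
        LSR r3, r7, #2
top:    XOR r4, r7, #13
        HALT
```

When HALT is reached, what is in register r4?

after MOV r7, #11: r7=11
after MOV r4, #14: r4=14
after MOV r5, #12: r5=12
after MOV r3, #23: r3=23
after MUL r5, r4, #17: r5=14*17=238
CMP r5, r7  (cmp 238,11)
BLT top: not taken
after LSR r3, r7, #2: r3=11>>2=2
after XOR r4, r7, #13: r4=11^13=6
halt.

6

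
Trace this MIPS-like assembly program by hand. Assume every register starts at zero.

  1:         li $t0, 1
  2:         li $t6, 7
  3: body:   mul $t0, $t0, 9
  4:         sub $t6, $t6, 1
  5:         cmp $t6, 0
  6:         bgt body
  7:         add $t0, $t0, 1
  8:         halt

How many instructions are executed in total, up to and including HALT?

32

$t0=1
$t6=7
$t0=1*9=9
$t6=7-1=6
cmp $t6, 0  (cmp 6,0)
bgt body: taken
$t0=9*9=81
$t6=6-1=5
cmp $t6, 0  (cmp 5,0)
bgt body: taken
$t0=81*9=729
$t6=5-1=4
cmp $t6, 0  (cmp 4,0)
bgt body: taken
$t0=729*9=6561
$t6=4-1=3
cmp $t6, 0  (cmp 3,0)
bgt body: taken
$t0=6561*9=59049
$t6=3-1=2
cmp $t6, 0  (cmp 2,0)
bgt body: taken
$t0=59049*9=531441
$t6=2-1=1
cmp $t6, 0  (cmp 1,0)
bgt body: taken
$t0=531441*9=4782969
$t6=1-1=0
cmp $t6, 0  (cmp 0,0)
bgt body: not taken
$t0=4782969+1=4782970
halt.
Total executed instructions: 32.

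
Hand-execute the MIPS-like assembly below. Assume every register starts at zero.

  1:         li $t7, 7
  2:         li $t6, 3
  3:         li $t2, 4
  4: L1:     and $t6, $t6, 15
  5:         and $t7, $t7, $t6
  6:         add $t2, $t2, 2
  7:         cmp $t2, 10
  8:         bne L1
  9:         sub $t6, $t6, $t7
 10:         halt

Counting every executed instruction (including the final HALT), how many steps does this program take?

li $t7, 7 → $t7=7
li $t6, 3 → $t6=3
li $t2, 4 → $t2=4
and $t6, $t6, 15 → $t6=3&15=3
and $t7, $t7, $t6 → $t7=7&3=3
add $t2, $t2, 2 → $t2=4+2=6
cmp $t2, 10  (cmp 6,10)
bne L1: taken
and $t6, $t6, 15 → $t6=3&15=3
and $t7, $t7, $t6 → $t7=3&3=3
add $t2, $t2, 2 → $t2=6+2=8
cmp $t2, 10  (cmp 8,10)
bne L1: taken
and $t6, $t6, 15 → $t6=3&15=3
and $t7, $t7, $t6 → $t7=3&3=3
add $t2, $t2, 2 → $t2=8+2=10
cmp $t2, 10  (cmp 10,10)
bne L1: not taken
sub $t6, $t6, $t7 → $t6=3-3=0
halt.
Total executed instructions: 20.

20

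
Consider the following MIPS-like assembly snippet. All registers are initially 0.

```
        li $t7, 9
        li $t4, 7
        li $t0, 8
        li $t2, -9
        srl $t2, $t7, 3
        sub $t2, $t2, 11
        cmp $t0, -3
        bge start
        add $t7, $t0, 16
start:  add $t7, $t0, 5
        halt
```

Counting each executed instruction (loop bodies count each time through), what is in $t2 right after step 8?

-10

li $t7, 9 → $t7=9
li $t4, 7 → $t4=7
li $t0, 8 → $t0=8
li $t2, -9 → $t2=-9
srl $t2, $t7, 3 → $t2=9>>3=1
sub $t2, $t2, 11 → $t2=1-11=-10
cmp $t0, -3  (cmp 8,-3)
bge start: taken
After step 8: $t2 = -10.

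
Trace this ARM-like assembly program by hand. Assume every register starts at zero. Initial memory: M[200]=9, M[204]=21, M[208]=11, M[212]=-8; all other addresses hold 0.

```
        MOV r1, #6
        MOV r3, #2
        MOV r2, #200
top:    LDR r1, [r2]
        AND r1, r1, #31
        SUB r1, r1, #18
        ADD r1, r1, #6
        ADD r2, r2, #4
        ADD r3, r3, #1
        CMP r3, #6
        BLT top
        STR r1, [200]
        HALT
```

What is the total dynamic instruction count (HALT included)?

37

MOV r1, #6 → r1=6
MOV r3, #2 → r3=2
MOV r2, #200 → r2=200
LDR r1, [r2] → r1=M[200]=9
AND r1, r1, #31 → r1=9&31=9
SUB r1, r1, #18 → r1=9-18=-9
ADD r1, r1, #6 → r1=(-9)+6=-3
ADD r2, r2, #4 → r2=200+4=204
ADD r3, r3, #1 → r3=2+1=3
CMP r3, #6  (cmp 3,6)
BLT top: taken
LDR r1, [r2] → r1=M[204]=21
AND r1, r1, #31 → r1=21&31=21
SUB r1, r1, #18 → r1=21-18=3
ADD r1, r1, #6 → r1=3+6=9
ADD r2, r2, #4 → r2=204+4=208
ADD r3, r3, #1 → r3=3+1=4
CMP r3, #6  (cmp 4,6)
BLT top: taken
LDR r1, [r2] → r1=M[208]=11
AND r1, r1, #31 → r1=11&31=11
SUB r1, r1, #18 → r1=11-18=-7
ADD r1, r1, #6 → r1=(-7)+6=-1
ADD r2, r2, #4 → r2=208+4=212
ADD r3, r3, #1 → r3=4+1=5
CMP r3, #6  (cmp 5,6)
BLT top: taken
LDR r1, [r2] → r1=M[212]=-8
AND r1, r1, #31 → r1=(-8)&31=24
SUB r1, r1, #18 → r1=24-18=6
ADD r1, r1, #6 → r1=6+6=12
ADD r2, r2, #4 → r2=212+4=216
ADD r3, r3, #1 → r3=5+1=6
CMP r3, #6  (cmp 6,6)
BLT top: not taken
STR r1, [200] → M[200]=12
halt.
Total executed instructions: 37.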